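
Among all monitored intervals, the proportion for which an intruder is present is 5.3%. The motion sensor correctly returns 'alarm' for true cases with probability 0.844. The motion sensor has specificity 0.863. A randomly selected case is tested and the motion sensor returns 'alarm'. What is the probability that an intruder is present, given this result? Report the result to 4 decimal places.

Let H be the event that an intruder is present. P(H) = 0.053, so P(¬H) = 0.947. With E the 'alarm' result, P(E|H) = 0.844 and P(E|¬H) = 0.137.
P(E) = 0.844·0.053 + 0.137·0.947 = 0.044732 + 0.12974 = 0.17447.
By Bayes' theorem, P(H|E) = 0.044732 / 0.17447 = 0.2564.

P(H | E) ≈ 0.2564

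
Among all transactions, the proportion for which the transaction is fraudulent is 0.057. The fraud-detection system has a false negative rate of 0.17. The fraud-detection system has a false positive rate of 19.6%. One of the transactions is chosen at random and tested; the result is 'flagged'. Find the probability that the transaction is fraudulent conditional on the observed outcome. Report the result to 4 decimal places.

P(H | E) ≈ 0.2038

Write H for 'the transaction is fraudulent'. Prior odds H:¬H = 0.057/0.943 = 0.060445. For the 'flagged' outcome, the likelihood ratio is 0.83/0.196 = 4.2347.
Posterior odds = 0.060445 × 4.2347 = 0.25597, so P(H|E) = 0.25597/(1+0.25597) = 0.2038.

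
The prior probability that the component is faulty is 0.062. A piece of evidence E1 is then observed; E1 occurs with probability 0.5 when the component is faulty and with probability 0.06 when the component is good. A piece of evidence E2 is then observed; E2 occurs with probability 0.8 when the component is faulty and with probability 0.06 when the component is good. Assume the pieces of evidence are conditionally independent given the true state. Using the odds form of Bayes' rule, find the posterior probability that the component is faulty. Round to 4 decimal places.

Prior odds = 0.062/(1−0.062) = 0.066098.
Likelihood ratio for E1 = 0.5/0.06 = 8.3333.
Likelihood ratio for E2 = 0.8/0.06 = 13.333.
Posterior odds = prior odds × LR₁ × LR₂ = 7.3442.
Posterior probability = odds/(1+odds) = 7.3442/8.3442 = 0.8802.

Posterior probability ≈ 0.8802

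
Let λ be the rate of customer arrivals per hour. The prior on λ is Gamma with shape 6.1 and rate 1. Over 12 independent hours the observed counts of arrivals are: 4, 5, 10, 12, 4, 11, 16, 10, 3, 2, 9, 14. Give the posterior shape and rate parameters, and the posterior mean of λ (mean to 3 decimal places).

Posterior: Gamma(shape=106.1, rate=13); mean ≈ 8.162

Total count ∑xᵢ = 100 over n = 12 hours.
Gamma is conjugate to the Poisson likelihood: posterior is Gamma(shape = 6.1+100 = 106.1, rate = 1+12 = 13).
E[λ | data] = 106.1/13 = 8.162.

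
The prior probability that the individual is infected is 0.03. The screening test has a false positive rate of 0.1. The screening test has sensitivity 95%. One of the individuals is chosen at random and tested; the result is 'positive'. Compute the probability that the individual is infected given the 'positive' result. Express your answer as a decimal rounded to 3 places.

P(H | E) ≈ 0.227

Let H be the event that the individual is infected. P(H) = 0.03, so P(¬H) = 0.97. With E the 'positive' result, P(E|H) = 0.95 and P(E|¬H) = 0.1.
P(E) = 0.95·0.03 + 0.1·0.97 = 0.028500 + 0.097000 = 0.12550.
By Bayes' theorem, P(H|E) = 0.028500 / 0.12550 = 0.227.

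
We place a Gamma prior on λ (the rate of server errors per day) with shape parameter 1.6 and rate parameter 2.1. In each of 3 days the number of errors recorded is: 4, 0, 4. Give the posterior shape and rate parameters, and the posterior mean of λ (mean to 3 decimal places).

Posterior: Gamma(shape=9.6, rate=5.1); mean ≈ 1.882

The Poisson likelihood adds the total count to the shape and the number of exposure periods to the rate. Here ∑xᵢ = 8 and n = 3, so shape 1.6→9.6 and rate 2.1→5.1.
E[λ | data] = 9.6/5.1 = 1.882.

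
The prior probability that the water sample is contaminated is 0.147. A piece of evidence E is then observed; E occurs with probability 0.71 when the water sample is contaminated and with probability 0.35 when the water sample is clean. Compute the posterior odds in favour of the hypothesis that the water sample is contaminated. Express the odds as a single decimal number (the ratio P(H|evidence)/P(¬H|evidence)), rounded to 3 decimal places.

Posterior odds ≈ 0.350

Prior odds = 0.147/(1−0.147) = 0.17233. In log-odds, ln(0.17233) = -1.7583.
Add log likelihood ratio: ln(2.0286) = 0.70733.
Posterior log-odds = -1.0510, so posterior odds = exp(-1.0510) = 0.34959.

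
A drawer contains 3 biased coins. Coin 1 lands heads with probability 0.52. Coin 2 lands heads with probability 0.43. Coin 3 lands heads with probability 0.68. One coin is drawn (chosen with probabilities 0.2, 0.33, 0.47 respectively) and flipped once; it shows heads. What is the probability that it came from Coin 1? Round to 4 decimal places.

P(heads|C1) = 0.52; P(heads|C2) = 0.43; P(heads|C3) = 0.68.
Prior × likelihood for each source: 0.2·0.52=0.1040, 0.33·0.43=0.1419, 0.47·0.68=0.3196. Summing gives P(heads) = 0.56550.
P(Coin 1 | heads) = 0.1040 / 0.56550 = 0.1839.

Posterior probability ≈ 0.1839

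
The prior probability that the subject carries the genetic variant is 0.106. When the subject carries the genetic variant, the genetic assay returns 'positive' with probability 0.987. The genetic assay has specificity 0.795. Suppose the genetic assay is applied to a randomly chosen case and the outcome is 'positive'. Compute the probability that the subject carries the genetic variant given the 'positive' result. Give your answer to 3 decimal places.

P(H | E) ≈ 0.363

Write H for 'the subject carries the genetic variant'. Prior odds H:¬H = 0.106/0.894 = 0.11857. For the 'positive' outcome, the likelihood ratio is 0.987/0.205 = 4.8146.
Posterior odds = 0.11857 × 4.8146 = 0.57086, so P(H|E) = 0.57086/(1+0.57086) = 0.363.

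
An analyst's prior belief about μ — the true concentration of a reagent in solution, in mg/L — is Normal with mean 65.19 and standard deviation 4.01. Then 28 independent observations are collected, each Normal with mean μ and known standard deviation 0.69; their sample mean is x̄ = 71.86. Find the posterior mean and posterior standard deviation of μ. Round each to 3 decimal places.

Posterior mean ≈ 71.853; posterior SD ≈ 0.130

Prior precision 1/τ₀² = 1/4.01² = 0.0621887; data precision n/σ² = 28/0.69² = 58.8112.
Posterior precision = 0.0621887 + 58.8112 = 58.8734, giving posterior SD = 1/√58.8734 = 0.130.
Posterior mean = (0.0621887·65.19 + 58.8112·71.86) / 58.8734 = 71.853.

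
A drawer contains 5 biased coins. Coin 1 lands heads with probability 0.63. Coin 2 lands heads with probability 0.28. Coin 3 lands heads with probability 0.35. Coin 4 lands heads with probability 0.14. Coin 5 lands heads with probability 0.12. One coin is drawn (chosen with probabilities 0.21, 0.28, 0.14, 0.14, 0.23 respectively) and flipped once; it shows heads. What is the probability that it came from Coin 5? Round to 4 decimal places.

Posterior probability ≈ 0.0899

P(heads|C1) = 0.63; P(heads|C2) = 0.28; P(heads|C3) = 0.35; P(heads|C4) = 0.14; P(heads|C5) = 0.12.
Prior × likelihood for each source: 0.21·0.63=0.1323, 0.28·0.28=0.07840, 0.14·0.35=0.04900, 0.14·0.14=0.01960, 0.23·0.12=0.02760. Summing gives P(heads) = 0.30690.
P(Coin 5 | heads) = 0.02760 / 0.30690 = 0.0899.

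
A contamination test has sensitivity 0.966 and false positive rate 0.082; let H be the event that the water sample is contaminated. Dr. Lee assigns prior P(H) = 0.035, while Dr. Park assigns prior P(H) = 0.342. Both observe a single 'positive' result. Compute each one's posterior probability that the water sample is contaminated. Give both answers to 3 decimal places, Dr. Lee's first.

P('+'|H) = 0.966, P('+'|¬H) = 0.082.
Dr. Lee: numerator 0.966·0.035 = 0.033810; evidence = 0.033810+0.082·0.965 = 0.11294; posterior = 0.299.
Dr. Park: numerator 0.966·0.342 = 0.33037; evidence = 0.33037+0.082·0.658 = 0.38433; posterior = 0.860.

Dr. Lee: 0.299; Dr. Park: 0.860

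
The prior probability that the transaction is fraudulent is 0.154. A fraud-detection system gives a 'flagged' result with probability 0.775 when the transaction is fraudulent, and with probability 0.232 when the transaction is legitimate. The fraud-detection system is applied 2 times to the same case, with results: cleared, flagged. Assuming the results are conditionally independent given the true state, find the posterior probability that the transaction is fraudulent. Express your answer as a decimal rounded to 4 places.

Posterior P(H) ≈ 0.1512

With H the event that the transaction is fraudulent, the joint likelihood of the observed sequence is P(data|H) = 0.225·0.775 = 0.17438 and P(data|¬H) = 0.768·0.232 = 0.17818.
Bayes: P(H|data) = 0.154·0.17438 / (0.154·0.17438 + 0.846·0.17818) = 0.026854/0.17759 = 0.1512.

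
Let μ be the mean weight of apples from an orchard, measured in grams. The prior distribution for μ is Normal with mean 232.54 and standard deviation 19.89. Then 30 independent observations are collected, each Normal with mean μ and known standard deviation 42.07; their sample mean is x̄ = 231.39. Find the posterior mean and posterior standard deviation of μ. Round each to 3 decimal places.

Prior precision 1/τ₀² = 1/19.89² = 0.00252773; data precision n/σ² = 30/42.07² = 0.0169503.
Posterior precision = 0.00252773 + 0.0169503 = 0.0194780, giving posterior SD = 1/√0.0194780 = 7.165.
Posterior mean = (0.00252773·232.54 + 0.0169503·231.39) / 0.0194780 = 231.539.

Posterior mean ≈ 231.539; posterior SD ≈ 7.165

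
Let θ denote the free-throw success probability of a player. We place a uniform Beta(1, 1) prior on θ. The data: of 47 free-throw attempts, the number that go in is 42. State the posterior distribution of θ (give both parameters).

Posterior: Beta(43, 6)

Observing 42 successes and 5 failures updates Beta(1, 1) by adding the success and failure counts to the two shape parameters: α = 1+42 = 43, β = 1+5 = 6.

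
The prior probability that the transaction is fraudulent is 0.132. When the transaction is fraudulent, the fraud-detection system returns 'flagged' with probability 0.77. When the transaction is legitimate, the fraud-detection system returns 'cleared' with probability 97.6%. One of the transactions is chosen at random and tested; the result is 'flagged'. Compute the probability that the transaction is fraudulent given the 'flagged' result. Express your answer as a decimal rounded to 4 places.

Write H for 'the transaction is fraudulent'. Prior odds H:¬H = 0.132/0.868 = 0.15207. For the 'flagged' outcome, the likelihood ratio is 0.77/0.024 = 32.083.
Posterior odds = 0.15207 × 32.083 = 4.8790, so P(H|E) = 4.8790/(1+4.8790) = 0.8299.

P(H | E) ≈ 0.8299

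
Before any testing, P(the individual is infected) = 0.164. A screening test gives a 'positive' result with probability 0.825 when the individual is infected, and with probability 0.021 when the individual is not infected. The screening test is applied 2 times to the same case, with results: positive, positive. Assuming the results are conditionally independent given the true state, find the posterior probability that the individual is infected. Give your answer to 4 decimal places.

Posterior P(H) ≈ 0.9967

With H the event that the individual is infected, the joint likelihood of the observed sequence is P(data|H) = 0.825·0.825 = 0.68062 and P(data|¬H) = 0.021·0.021 = 0.00044100.
Bayes: P(H|data) = 0.164·0.68062 / (0.164·0.68062 + 0.836·0.00044100) = 0.11162/0.11199 = 0.9967.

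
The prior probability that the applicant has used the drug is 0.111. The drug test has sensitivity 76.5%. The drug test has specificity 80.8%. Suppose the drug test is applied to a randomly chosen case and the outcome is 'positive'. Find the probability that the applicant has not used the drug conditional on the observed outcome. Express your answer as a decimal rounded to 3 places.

Write H for 'the applicant has used the drug'. Prior odds H:¬H = 0.111/0.889 = 0.12486. For the 'positive' outcome, the likelihood ratio is 0.765/0.192 = 3.9844.
Posterior odds = 0.12486 × 3.9844 = 0.49749, so P(H|E) = 0.49749/(1+0.49749) = 0.332. Then P(¬H|E) = 1 − 0.332 = 0.668.

P(¬H | E) ≈ 0.668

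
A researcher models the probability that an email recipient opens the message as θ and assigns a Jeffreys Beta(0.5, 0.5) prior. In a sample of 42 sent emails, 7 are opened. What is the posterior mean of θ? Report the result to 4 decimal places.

The binomial likelihood is conjugate to the Beta prior: with 7 successes and 35 failures, the posterior is Beta(0.5+7, 0.5+35) = Beta(7.5, 35.5).
E[θ | data] = 7.5/(7.5+35.5) = 0.1744.

Posterior mean ≈ 0.1744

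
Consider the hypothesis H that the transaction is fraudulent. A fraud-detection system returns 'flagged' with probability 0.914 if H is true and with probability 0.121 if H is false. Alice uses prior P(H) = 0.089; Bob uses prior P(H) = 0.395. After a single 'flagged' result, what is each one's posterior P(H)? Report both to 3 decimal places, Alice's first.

P('+'|H) = 0.914, P('+'|¬H) = 0.121.
Alice: numerator 0.914·0.089 = 0.081346; evidence = 0.081346+0.121·0.911 = 0.19158; posterior = 0.425.
Bob: numerator 0.914·0.395 = 0.36103; evidence = 0.36103+0.121·0.605 = 0.43424; posterior = 0.831.

Alice: 0.425; Bob: 0.831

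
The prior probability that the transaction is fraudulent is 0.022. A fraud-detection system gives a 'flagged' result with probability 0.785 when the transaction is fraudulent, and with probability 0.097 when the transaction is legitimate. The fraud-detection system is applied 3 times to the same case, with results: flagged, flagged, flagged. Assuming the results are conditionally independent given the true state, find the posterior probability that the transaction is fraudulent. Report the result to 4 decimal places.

Posterior P(H) ≈ 0.9226

Let H be the event that the transaction is fraudulent; start with P(H) = 0.022. P('flagged'|H) = 0.785, P('flagged'|¬H) = 0.097.
Update on result 1 ('flagged'): P(H) ← 0.785·0.0220 / (0.785·0.0220 + 0.097·0.9780) = 0.017270/0.11214 = 0.1540.
Update on result 2 ('flagged'): P(H) ← 0.785·0.1540 / (0.785·0.1540 + 0.097·0.8460) = 0.12090/0.20296 = 0.5957.
Update on result 3 ('flagged'): P(H) ← 0.785·0.5957 / (0.785·0.5957 + 0.097·0.4043) = 0.46761/0.50682 = 0.9226.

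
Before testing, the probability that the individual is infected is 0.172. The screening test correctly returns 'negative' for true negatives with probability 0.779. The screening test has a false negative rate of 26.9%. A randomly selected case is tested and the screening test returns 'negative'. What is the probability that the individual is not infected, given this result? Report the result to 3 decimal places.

Let H be the event that the individual is infected. P(H) = 0.172, so P(¬H) = 0.828. With E the 'negative' result, P(E|H) = 0.269 and P(E|¬H) = 0.779.
P(E) = 0.269·0.172 + 0.779·0.828 = 0.046268 + 0.64501 = 0.69128.
By Bayes' theorem, P(H|E) = 0.046268 / 0.69128 = 0.067. Hence P(¬H|E) = 1 − 0.067 = 0.933.

P(¬H | E) ≈ 0.933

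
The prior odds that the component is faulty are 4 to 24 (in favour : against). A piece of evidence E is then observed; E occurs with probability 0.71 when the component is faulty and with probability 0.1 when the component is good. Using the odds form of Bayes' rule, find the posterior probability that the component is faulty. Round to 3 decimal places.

Prior odds = 4/24 = 0.16667. In log-odds, ln(0.16667) = -1.7918.
Add log likelihood ratio: ln(7.1000) = 1.9601.
Posterior log-odds = 0.16834, so posterior odds = exp(0.16834) = 1.1833. Converting, P(H|E) = 1.1833/2.1833 = 0.542.

Posterior probability ≈ 0.542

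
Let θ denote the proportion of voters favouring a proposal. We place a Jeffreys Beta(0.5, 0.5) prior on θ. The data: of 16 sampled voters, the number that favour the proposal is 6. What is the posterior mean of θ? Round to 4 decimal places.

Posterior mean ≈ 0.3824

Observing 6 successes and 10 failures updates Beta(0.5, 0.5) by adding the success and failure counts to the two shape parameters: α = 0.5+6 = 6.5, β = 0.5+10 = 10.5.
E[θ | data] = 6.5/(6.5+10.5) = 0.3824.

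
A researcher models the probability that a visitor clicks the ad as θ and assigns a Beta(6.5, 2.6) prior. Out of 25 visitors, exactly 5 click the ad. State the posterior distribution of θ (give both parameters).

Posterior: Beta(11.5, 22.6)

The binomial likelihood is conjugate to the Beta prior: with 5 successes and 20 failures, the posterior is Beta(6.5+5, 2.6+20) = Beta(11.5, 22.6).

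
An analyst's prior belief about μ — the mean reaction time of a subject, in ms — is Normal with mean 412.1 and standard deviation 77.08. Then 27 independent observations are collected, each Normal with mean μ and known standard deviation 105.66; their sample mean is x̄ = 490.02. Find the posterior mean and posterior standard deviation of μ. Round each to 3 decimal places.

Posterior mean ≈ 484.950; posterior SD ≈ 19.662

Prior precision 1/τ₀² = 1/77.08² = 0.00016831; data precision n/σ² = 27/105.66² = 0.00241848.
Posterior precision = 0.00016831 + 0.00241848 = 0.00258679, giving posterior SD = 1/√0.00258679 = 19.662.
Posterior mean = (0.00016831·412.1 + 0.00241848·490.02) / 0.00258679 = 484.950.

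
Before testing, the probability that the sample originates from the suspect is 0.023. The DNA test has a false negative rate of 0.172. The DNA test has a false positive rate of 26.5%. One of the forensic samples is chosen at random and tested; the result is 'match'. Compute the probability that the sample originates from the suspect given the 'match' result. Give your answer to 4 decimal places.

P(H | E) ≈ 0.0685

Let H be the event that the sample originates from the suspect. P(H) = 0.023, so P(¬H) = 0.977. With E the 'match' result, P(E|H) = 0.828 and P(E|¬H) = 0.265.
P(E) = 0.828·0.023 + 0.265·0.977 = 0.019044 + 0.25890 = 0.27795.
By Bayes' theorem, P(H|E) = 0.019044 / 0.27795 = 0.0685.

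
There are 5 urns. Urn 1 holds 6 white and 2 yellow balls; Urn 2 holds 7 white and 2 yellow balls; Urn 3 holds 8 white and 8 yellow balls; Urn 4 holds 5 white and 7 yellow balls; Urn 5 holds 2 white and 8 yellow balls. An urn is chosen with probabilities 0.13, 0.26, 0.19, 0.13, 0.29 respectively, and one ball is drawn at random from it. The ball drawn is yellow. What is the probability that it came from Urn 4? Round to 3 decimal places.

Posterior probability ≈ 0.154

Tabulate prior·likelihood by source: [1] prior 0.13, lik 0.25, product 0.03250; [2] prior 0.26, lik 0.2222, product 0.05778; [3] prior 0.19, lik 0.5, product 0.09500; [4] prior 0.13, lik 0.5833, product 0.07583; [5] prior 0.29, lik 0.8, product 0.2320.
Normalizing constant = 0.49311; the posterior for Urn 4 is its product over the sum, 0.07583/0.49311 = 0.154.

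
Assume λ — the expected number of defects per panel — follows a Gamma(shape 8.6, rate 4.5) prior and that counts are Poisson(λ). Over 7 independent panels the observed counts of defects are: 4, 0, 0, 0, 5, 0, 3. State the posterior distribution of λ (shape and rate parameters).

The Poisson likelihood adds the total count to the shape and the number of exposure periods to the rate. Here ∑xᵢ = 12 and n = 7, so shape 8.6→20.6 and rate 4.5→11.5.

Posterior: Gamma(shape=20.6, rate=11.5)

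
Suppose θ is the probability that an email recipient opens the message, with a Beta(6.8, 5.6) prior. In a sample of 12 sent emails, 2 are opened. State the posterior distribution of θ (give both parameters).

Posterior: Beta(8.8, 15.6)

The binomial likelihood is conjugate to the Beta prior: with 2 successes and 10 failures, the posterior is Beta(6.8+2, 5.6+10) = Beta(8.8, 15.6).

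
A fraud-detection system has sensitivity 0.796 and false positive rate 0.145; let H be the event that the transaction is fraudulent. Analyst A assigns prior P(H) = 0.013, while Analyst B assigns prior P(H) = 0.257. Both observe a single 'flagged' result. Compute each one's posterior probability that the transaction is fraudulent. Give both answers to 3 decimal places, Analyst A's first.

The likelihood ratio for a 'flagged' result is 0.796/0.145 = 5.4897.
Analyst A: prior odds 0.013/0.987 = 0.013171; posterior odds 0.072305; posterior probability 0.067.
Analyst B: prior odds 0.257/0.743 = 0.34590; posterior odds 1.8988; posterior probability 0.655.

Analyst A: 0.067; Analyst B: 0.655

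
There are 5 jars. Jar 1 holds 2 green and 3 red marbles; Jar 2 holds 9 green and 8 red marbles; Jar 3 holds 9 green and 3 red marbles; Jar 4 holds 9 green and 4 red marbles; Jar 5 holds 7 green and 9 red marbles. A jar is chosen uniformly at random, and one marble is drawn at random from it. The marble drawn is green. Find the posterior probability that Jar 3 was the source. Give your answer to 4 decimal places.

Posterior probability ≈ 0.2670

P(green|Jar 1) = 0.4; P(green|Jar 2) = 0.5294; P(green|Jar 3) = 0.75; P(green|Jar 4) = 0.6923; P(green|Jar 5) = 0.4375.
Prior × likelihood for each source: 0.2·0.4=0.08000, 0.2·0.5294=0.1059, 0.2·0.75=0.1500, 0.2·0.6923=0.1385, 0.2·0.4375=0.08750. Summing gives P(green) = 0.56184.
P(Jar 3 | green) = 0.1500 / 0.56184 = 0.2670.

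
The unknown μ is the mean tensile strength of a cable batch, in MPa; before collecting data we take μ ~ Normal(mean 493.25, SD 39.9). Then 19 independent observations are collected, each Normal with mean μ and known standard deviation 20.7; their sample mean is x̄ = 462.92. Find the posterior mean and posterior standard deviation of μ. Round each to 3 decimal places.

With known σ, the Normal prior is conjugate. Weight on the data is w = (n/σ²)/(n/σ² + 1/τ₀²) = 0.0443418/(0.0443418+0.00062814) = 0.98603.
Posterior mean = w·x̄ + (1−w)·μ₀ = 0.98603·462.92 + 0.013968·493.25 = 463.344. Posterior variance = 1/(0.0443418+0.00062814) = 22.2371, so SD = 4.716.

Posterior mean ≈ 463.344; posterior SD ≈ 4.716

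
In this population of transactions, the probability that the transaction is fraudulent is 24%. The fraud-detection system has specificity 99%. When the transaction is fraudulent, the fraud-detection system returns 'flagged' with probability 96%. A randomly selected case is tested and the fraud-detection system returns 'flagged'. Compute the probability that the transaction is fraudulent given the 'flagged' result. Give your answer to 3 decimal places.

Let H be the event that the transaction is fraudulent. P(H) = 0.24, so P(¬H) = 0.76. With E the 'flagged' result, P(E|H) = 0.96 and P(E|¬H) = 0.01.
P(E) = 0.96·0.24 + 0.01·0.76 = 0.23040 + 0.0076000 = 0.23800.
By Bayes' theorem, P(H|E) = 0.23040 / 0.23800 = 0.968.

P(H | E) ≈ 0.968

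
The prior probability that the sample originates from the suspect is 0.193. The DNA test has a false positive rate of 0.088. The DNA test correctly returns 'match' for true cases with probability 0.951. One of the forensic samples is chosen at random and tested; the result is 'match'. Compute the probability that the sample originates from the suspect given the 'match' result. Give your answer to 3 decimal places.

P(H | E) ≈ 0.721

Write H for 'the sample originates from the suspect'. Prior odds H:¬H = 0.193/0.807 = 0.23916. For the 'match' outcome, the likelihood ratio is 0.951/0.088 = 10.807.
Posterior odds = 0.23916 × 10.807 = 2.5845, so P(H|E) = 2.5845/(1+2.5845) = 0.721.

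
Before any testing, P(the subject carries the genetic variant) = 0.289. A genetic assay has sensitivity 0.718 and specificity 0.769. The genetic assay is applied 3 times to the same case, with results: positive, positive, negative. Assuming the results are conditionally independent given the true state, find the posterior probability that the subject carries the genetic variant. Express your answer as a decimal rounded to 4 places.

Posterior P(H) ≈ 0.5902

With H the event that the subject carries the genetic variant, the joint likelihood of the observed sequence is P(data|H) = 0.718·0.718·0.282 = 0.14538 and P(data|¬H) = 0.231·0.231·0.769 = 0.041035.
Bayes: P(H|data) = 0.289·0.14538 / (0.289·0.14538 + 0.711·0.041035) = 0.042014/0.071190 = 0.5902.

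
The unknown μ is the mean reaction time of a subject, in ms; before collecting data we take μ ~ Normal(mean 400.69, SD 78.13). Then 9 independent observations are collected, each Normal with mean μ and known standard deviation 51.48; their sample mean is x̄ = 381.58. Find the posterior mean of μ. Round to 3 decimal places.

Posterior mean ≈ 382.459

Prior precision 1/τ₀² = 1/78.13² = 0.00016382; data precision n/σ² = 9/51.48² = 0.00339598.
Posterior precision = 0.00016382 + 0.00339598 = 0.00355980.
Posterior mean = (0.00016382·400.69 + 0.00339598·381.58) / 0.00355980 = 382.459.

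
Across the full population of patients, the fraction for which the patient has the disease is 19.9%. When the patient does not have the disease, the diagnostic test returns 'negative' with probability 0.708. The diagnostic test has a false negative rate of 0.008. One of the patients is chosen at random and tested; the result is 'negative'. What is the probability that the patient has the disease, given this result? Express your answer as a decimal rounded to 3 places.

Write H for 'the patient has the disease'. Prior odds H:¬H = 0.199/0.801 = 0.24844. For the 'negative' outcome, the likelihood ratio is 0.008/0.708 = 0.011299.
Posterior odds = 0.24844 × 0.011299 = 0.0028072, so P(H|E) = 0.0028072/(1+0.0028072) = 0.003.

P(H | E) ≈ 0.003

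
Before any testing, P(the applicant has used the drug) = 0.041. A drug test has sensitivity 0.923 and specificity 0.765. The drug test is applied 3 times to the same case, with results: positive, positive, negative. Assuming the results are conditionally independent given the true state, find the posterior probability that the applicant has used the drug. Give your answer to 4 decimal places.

With H the event that the applicant has used the drug, the joint likelihood of the observed sequence is P(data|H) = 0.923·0.923·0.077 = 0.065599 and P(data|¬H) = 0.235·0.235·0.765 = 0.042247.
Bayes: P(H|data) = 0.041·0.065599 / (0.041·0.065599 + 0.959·0.042247) = 0.0026895/0.043205 = 0.0623.

Posterior P(H) ≈ 0.0623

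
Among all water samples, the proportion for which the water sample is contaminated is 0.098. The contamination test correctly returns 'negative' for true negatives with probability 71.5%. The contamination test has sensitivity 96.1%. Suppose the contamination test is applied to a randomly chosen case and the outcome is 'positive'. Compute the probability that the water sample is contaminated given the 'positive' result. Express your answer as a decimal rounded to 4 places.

P(H | E) ≈ 0.2681

Let H be the event that the water sample is contaminated. P(H) = 0.098, so P(¬H) = 0.902. With E the 'positive' result, P(E|H) = 0.961 and P(E|¬H) = 0.285.
P(E) = 0.961·0.098 + 0.285·0.902 = 0.094178 + 0.25707 = 0.35125.
By Bayes' theorem, P(H|E) = 0.094178 / 0.35125 = 0.2681.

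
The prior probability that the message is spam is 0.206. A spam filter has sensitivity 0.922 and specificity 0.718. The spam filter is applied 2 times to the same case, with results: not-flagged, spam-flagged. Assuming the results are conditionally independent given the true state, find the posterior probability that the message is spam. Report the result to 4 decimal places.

Let H be the event that the message is spam; start with P(H) = 0.206. P('spam-flagged'|H) = 0.922, P('spam-flagged'|¬H) = 0.282.
Update on result 1 ('not-flagged'): P(H) ← 0.078·0.2060 / (0.078·0.2060 + 0.718·0.7940) = 0.016068/0.58616 = 0.0274.
Update on result 2 ('spam-flagged'): P(H) ← 0.922·0.0274 / (0.922·0.0274 + 0.282·0.9726) = 0.025274/0.29954 = 0.0844.

Posterior P(H) ≈ 0.0844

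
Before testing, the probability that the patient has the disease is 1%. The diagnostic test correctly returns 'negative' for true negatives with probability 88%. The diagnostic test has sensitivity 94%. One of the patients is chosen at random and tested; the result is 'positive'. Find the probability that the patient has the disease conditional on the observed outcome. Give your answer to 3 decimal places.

Let H be the event that the patient has the disease. P(H) = 0.01, so P(¬H) = 0.99. With E the 'positive' result, P(E|H) = 0.94 and P(E|¬H) = 0.12.
P(E) = 0.94·0.01 + 0.12·0.99 = 0.0094000 + 0.11880 = 0.12820.
By Bayes' theorem, P(H|E) = 0.0094000 / 0.12820 = 0.073.

P(H | E) ≈ 0.073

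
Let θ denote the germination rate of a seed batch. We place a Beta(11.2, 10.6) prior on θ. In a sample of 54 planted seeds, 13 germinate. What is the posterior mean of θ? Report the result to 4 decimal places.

The binomial likelihood is conjugate to the Beta prior: with 13 successes and 41 failures, the posterior is Beta(11.2+13, 10.6+41) = Beta(24.2, 51.6).
E[θ | data] = 24.2/(24.2+51.6) = 0.3193.

Posterior mean ≈ 0.3193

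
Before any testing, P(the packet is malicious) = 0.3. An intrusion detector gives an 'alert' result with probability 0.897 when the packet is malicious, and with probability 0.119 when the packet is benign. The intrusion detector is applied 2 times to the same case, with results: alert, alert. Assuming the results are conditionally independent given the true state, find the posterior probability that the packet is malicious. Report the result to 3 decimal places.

Posterior P(H) ≈ 0.961

With H the event that the packet is malicious, the joint likelihood of the observed sequence is P(data|H) = 0.897·0.897 = 0.80461 and P(data|¬H) = 0.119·0.119 = 0.014161.
Bayes: P(H|data) = 0.3·0.80461 / (0.3·0.80461 + 0.7·0.014161) = 0.24138/0.25130 = 0.9606.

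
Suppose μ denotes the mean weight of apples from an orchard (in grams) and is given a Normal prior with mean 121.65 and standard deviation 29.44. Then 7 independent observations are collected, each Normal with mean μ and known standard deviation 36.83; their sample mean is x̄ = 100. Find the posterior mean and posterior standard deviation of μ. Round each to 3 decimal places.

With known σ, the Normal prior is conjugate. Weight on the data is w = (n/σ²)/(n/σ² + 1/τ₀²) = 0.00516053/(0.00516053+0.00115378) = 0.81727.
Posterior mean = w·x̄ + (1−w)·μ₀ = 0.81727·100 + 0.18273·121.65 = 103.956. Posterior variance = 1/(0.00516053+0.00115378) = 158.370, so SD = 12.585.

Posterior mean ≈ 103.956; posterior SD ≈ 12.585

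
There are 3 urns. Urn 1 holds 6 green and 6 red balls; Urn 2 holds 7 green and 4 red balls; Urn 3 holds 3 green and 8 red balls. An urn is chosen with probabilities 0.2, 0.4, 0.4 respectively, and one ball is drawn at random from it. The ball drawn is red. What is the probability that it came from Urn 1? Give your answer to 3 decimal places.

Tabulate prior·likelihood by source: [1] prior 0.2, lik 0.5, product 0.1000; [2] prior 0.4, lik 0.3636, product 0.1455; [3] prior 0.4, lik 0.7273, product 0.2909.
Normalizing constant = 0.53636; the posterior for Urn 1 is its product over the sum, 0.1000/0.53636 = 0.186.

Posterior probability ≈ 0.186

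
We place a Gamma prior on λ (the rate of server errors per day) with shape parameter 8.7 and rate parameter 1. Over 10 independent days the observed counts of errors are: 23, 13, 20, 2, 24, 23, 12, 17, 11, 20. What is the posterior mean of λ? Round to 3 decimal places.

Total count ∑xᵢ = 165 over n = 10 days.
Gamma is conjugate to the Poisson likelihood: posterior is Gamma(shape = 8.7+165 = 173.7, rate = 1+10 = 11).
E[λ | data] = 173.7/11 = 15.791.

Posterior mean ≈ 15.791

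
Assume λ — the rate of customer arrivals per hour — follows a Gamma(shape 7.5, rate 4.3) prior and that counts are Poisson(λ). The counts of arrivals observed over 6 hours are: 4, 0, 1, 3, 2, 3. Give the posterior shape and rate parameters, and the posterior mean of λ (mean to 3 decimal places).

Posterior: Gamma(shape=20.5, rate=10.3); mean ≈ 1.990

Total count ∑xᵢ = 13 over n = 6 hours.
Gamma is conjugate to the Poisson likelihood: posterior is Gamma(shape = 7.5+13 = 20.5, rate = 4.3+6 = 10.3).
E[λ | data] = 20.5/10.3 = 1.990.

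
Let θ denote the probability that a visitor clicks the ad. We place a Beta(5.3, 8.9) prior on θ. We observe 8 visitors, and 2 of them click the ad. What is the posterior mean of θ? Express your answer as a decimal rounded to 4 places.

The binomial likelihood is conjugate to the Beta prior: with 2 successes and 6 failures, the posterior is Beta(5.3+2, 8.9+6) = Beta(7.3, 14.9).
Posterior mean = α/(α+β) = 7.3/22.2 = 0.3288.

Posterior mean ≈ 0.3288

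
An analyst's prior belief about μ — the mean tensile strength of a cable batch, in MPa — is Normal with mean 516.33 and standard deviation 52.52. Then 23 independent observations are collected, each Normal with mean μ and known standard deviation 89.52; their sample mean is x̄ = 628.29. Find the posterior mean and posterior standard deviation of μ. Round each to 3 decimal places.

Prior precision 1/τ₀² = 1/52.52² = 0.00036254; data precision n/σ² = 23/89.52² = 0.00287004.
Posterior precision = 0.00036254 + 0.00287004 = 0.00323257, giving posterior SD = 1/√0.00323257 = 17.588.
Posterior mean = (0.00036254·516.33 + 0.00287004·628.29) / 0.00323257 = 615.734.

Posterior mean ≈ 615.734; posterior SD ≈ 17.588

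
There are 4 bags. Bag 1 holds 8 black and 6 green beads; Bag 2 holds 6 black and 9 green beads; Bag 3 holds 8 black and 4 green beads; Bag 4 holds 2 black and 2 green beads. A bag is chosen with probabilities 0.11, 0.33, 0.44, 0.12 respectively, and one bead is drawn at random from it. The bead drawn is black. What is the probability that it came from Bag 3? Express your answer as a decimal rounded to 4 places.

P(black|Bag 1) = 0.5714; P(black|Bag 2) = 0.4; P(black|Bag 3) = 0.6667; P(black|Bag 4) = 0.5.
Prior × likelihood for each source: 0.11·0.5714=0.06286, 0.33·0.4=0.1320, 0.44·0.6667=0.2933, 0.12·0.5=0.06000. Summing gives P(black) = 0.54819.
P(Bag 3 | black) = 0.2933 / 0.54819 = 0.5351.

Posterior probability ≈ 0.5351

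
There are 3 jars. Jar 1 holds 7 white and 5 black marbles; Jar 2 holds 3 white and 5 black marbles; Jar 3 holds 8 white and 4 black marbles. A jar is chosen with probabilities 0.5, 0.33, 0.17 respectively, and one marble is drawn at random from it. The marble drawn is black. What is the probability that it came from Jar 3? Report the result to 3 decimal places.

Tabulate prior·likelihood by source: [1] prior 0.5, lik 0.4167, product 0.2083; [2] prior 0.33, lik 0.625, product 0.2063; [3] prior 0.17, lik 0.3333, product 0.05667.
Normalizing constant = 0.47125; the posterior for Jar 3 is its product over the sum, 0.05667/0.47125 = 0.120.

Posterior probability ≈ 0.120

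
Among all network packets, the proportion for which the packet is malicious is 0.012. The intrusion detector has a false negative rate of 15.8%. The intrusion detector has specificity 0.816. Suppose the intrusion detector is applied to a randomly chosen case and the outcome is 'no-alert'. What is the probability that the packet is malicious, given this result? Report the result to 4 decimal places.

P(H | E) ≈ 0.0023

Let H be the event that the packet is malicious. P(H) = 0.012, so P(¬H) = 0.988. With E the 'no-alert' result, P(E|H) = 0.158 and P(E|¬H) = 0.816.
P(E) = 0.158·0.012 + 0.816·0.988 = 0.0018960 + 0.80621 = 0.80810.
By Bayes' theorem, P(H|E) = 0.0018960 / 0.80810 = 0.0023.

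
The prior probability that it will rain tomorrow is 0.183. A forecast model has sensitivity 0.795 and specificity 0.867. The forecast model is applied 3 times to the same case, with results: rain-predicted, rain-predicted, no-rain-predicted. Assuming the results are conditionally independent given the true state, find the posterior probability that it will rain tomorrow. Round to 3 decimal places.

With H the event that it will rain tomorrow, the joint likelihood of the observed sequence is P(data|H) = 0.795·0.795·0.205 = 0.12957 and P(data|¬H) = 0.133·0.133·0.867 = 0.015336.
Bayes: P(H|data) = 0.183·0.12957 / (0.183·0.12957 + 0.817·0.015336) = 0.023710/0.036240 = 0.6543.

Posterior P(H) ≈ 0.654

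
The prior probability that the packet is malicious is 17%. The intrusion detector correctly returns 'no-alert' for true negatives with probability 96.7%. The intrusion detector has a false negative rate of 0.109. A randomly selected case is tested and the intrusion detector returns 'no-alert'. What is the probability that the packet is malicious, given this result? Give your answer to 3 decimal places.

Write H for 'the packet is malicious'. Prior odds H:¬H = 0.17/0.83 = 0.20482. For the 'no-alert' outcome, the likelihood ratio is 0.109/0.967 = 0.11272.
Posterior odds = 0.20482 × 0.11272 = 0.023087, so P(H|E) = 0.023087/(1+0.023087) = 0.023.

P(H | E) ≈ 0.023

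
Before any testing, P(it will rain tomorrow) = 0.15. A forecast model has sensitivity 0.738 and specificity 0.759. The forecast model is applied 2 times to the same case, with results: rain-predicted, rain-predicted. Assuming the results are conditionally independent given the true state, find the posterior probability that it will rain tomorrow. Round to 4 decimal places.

Posterior P(H) ≈ 0.6233

Let H be the event that it will rain tomorrow; start with P(H) = 0.15. P('rain-predicted'|H) = 0.738, P('rain-predicted'|¬H) = 0.241.
Update on result 1 ('rain-predicted'): P(H) ← 0.738·0.1500 / (0.738·0.1500 + 0.241·0.8500) = 0.11070/0.31555 = 0.3508.
Update on result 2 ('rain-predicted'): P(H) ← 0.738·0.3508 / (0.738·0.3508 + 0.241·0.6492) = 0.25890/0.41536 = 0.6233.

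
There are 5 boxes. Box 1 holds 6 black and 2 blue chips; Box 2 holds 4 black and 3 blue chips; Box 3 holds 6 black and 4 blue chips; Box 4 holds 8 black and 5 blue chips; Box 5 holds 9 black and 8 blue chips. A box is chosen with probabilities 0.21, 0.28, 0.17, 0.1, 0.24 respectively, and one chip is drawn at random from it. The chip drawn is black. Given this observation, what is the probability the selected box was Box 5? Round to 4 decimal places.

P(black|Box 1) = 0.75; P(black|Box 2) = 0.5714; P(black|Box 3) = 0.6; P(black|Box 4) = 0.6154; P(black|Box 5) = 0.5294.
Prior × likelihood for each source: 0.21·0.75=0.1575, 0.28·0.5714=0.1600, 0.17·0.6=0.1020, 0.1·0.6154=0.06154, 0.24·0.5294=0.1271. Summing gives P(black) = 0.60810.
P(Box 5 | black) = 0.1271 / 0.60810 = 0.2089.

Posterior probability ≈ 0.2089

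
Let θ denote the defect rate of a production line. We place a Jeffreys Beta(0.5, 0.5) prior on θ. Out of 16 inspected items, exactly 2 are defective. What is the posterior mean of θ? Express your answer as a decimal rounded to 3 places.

Observing 2 successes and 14 failures updates Beta(0.5, 0.5) by adding the success and failure counts to the two shape parameters: α = 0.5+2 = 2.5, β = 0.5+14 = 14.5.
E[θ | data] = 2.5/(2.5+14.5) = 0.147.

Posterior mean ≈ 0.147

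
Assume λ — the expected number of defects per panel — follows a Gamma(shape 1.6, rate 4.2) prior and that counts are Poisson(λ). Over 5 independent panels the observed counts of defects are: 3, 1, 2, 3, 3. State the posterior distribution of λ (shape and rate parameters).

Posterior: Gamma(shape=13.6, rate=9.2)

Total count ∑xᵢ = 12 over n = 5 panels.
Gamma is conjugate to the Poisson likelihood: posterior is Gamma(shape = 1.6+12 = 13.6, rate = 4.2+5 = 9.2).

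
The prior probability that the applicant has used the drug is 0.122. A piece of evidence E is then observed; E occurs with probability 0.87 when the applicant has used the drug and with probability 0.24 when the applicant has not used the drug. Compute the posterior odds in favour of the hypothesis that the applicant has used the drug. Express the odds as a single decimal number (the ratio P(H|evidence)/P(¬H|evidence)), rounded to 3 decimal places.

Posterior odds ≈ 0.504

Prior odds = 0.122/(1−0.122) = 0.13895. In log-odds, ln(0.13895) = -1.9736.
Add log likelihood ratio: ln(3.6250) = 1.2879.
Posterior log-odds = -0.68577, so posterior odds = exp(-0.68577) = 0.50370.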